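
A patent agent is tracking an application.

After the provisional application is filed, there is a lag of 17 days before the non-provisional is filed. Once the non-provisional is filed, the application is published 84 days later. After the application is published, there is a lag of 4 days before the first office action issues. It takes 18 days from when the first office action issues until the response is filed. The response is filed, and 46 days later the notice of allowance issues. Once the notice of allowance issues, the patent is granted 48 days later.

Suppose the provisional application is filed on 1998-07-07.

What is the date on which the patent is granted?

The provisional application is filed: Jul 7, 1998.
The non-provisional is filed: Jul 7, 1998 + 17 days = Jul 24, 1998.
The application is published: Jul 24, 1998 + 84 days = Oct 16, 1998.
The first office action issues: Oct 16, 1998 + 4 days = Oct 20, 1998.
The response is filed: Oct 20, 1998 + 18 days = Nov 7, 1998.
The notice of allowance issues: Nov 7, 1998 + 46 days = Dec 23, 1998.
The patent is granted: Dec 23, 1998 + 48 days = Feb 9, 1999.

1999-02-09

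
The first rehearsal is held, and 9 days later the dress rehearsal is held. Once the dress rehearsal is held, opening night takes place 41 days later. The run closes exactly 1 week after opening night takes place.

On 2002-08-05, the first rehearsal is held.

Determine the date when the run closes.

2002-10-01

The first rehearsal is held: Aug 5, 2002.
The dress rehearsal is held: Aug 5, 2002 + 9 days = Aug 14, 2002.
Opening night takes place: Aug 14, 2002 + 41 days = Sep 24, 2002.
The run closes: Sep 24, 2002 + 1 week = Oct 1, 2002.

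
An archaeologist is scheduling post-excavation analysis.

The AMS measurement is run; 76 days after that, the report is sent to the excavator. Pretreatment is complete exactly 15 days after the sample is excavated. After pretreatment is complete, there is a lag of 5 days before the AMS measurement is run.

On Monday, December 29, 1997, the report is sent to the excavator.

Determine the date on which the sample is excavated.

Wednesday, September 24, 1997

The report is sent to the excavator: Dec 29, 1997.
The AMS measurement is run: Dec 29, 1997 − 76 days = Oct 14, 1997.
Pretreatment is complete: Oct 14, 1997 − 5 days = Oct 9, 1997.
The sample is excavated: Oct 9, 1997 − 15 days = Sep 24, 1997.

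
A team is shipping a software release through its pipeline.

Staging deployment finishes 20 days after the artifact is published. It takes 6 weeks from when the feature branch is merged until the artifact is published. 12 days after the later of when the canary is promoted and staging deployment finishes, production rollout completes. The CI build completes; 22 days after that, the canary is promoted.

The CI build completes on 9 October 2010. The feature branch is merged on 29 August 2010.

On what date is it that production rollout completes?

12 November 2010

The CI build completes: Oct 9, 2010.
The canary is promoted: Oct 9, 2010 + 22 days = Oct 31, 2010.
The feature branch is merged: Aug 29, 2010.
The artifact is published: Aug 29, 2010 + 6 weeks = Oct 10, 2010.
Staging deployment finishes: Oct 10, 2010 + 20 days = Oct 30, 2010.
Both prerequisites met — the canary is promoted (Oct 31, 2010), staging deployment finishes (Oct 30, 2010); the later is Oct 31, 2010.
Production rollout completes: Oct 31, 2010 + 12 days = Nov 12, 2010.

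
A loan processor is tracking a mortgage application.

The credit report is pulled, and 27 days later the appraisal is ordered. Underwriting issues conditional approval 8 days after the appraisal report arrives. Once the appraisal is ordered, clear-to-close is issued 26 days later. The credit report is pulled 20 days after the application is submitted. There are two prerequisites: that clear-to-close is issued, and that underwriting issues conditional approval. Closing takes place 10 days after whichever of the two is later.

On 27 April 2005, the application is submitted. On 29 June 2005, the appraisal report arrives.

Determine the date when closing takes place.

The application is submitted: Apr 27, 2005.
The credit report is pulled: Apr 27, 2005 + 20 days = May 17, 2005.
The appraisal is ordered: May 17, 2005 + 27 days = Jun 13, 2005.
Clear-to-close is issued: Jun 13, 2005 + 26 days = Jul 9, 2005.
The appraisal report arrives: Jun 29, 2005.
Underwriting issues conditional approval: Jun 29, 2005 + 8 days = Jul 7, 2005.
Both prerequisites met — clear-to-close is issued (Jul 9, 2005), underwriting issues conditional approval (Jul 7, 2005); the later is Jul 9, 2005.
Closing takes place: Jul 9, 2005 + 10 days = Jul 19, 2005.

19 July 2005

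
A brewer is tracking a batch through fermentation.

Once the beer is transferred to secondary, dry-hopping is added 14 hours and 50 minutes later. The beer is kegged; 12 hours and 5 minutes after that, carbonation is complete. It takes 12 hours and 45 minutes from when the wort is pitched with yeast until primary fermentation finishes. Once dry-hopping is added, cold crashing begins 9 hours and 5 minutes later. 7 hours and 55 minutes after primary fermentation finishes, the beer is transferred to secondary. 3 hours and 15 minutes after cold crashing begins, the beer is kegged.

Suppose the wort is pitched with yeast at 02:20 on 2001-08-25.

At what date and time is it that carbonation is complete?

The wort is pitched with yeast: 02:20 Aug 25, 2001.
Primary fermentation finishes: 02:20 Aug 25, 2001 + 12h45m = 15:05 Aug 25, 2001.
The beer is transferred to secondary: 15:05 Aug 25, 2001 + 7h55m = 23:00 Aug 25, 2001.
Dry-hopping is added: 23:00 Aug 25, 2001 + 14h50m = 13:50 Aug 26, 2001.
Cold crashing begins: 13:50 Aug 26, 2001 + 9h05m = 22:55 Aug 26, 2001.
The beer is kegged: 22:55 Aug 26, 2001 + 3h15m = 02:10 Aug 27, 2001.
Carbonation is complete: 02:10 Aug 27, 2001 + 12h05m = 14:15 Aug 27, 2001.

14:15 on 2001-08-27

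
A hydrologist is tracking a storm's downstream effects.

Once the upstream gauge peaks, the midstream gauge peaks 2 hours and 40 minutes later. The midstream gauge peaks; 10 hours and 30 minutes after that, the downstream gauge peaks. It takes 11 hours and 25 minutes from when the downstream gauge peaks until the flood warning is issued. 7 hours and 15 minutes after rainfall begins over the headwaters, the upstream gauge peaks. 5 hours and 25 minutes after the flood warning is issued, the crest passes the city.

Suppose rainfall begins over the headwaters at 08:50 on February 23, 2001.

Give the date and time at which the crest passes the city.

Rainfall begins over the headwaters: 08:50 Feb 23, 2001.
The upstream gauge peaks: 08:50 Feb 23, 2001 + 7h15m = 16:05 Feb 23, 2001.
The midstream gauge peaks: 16:05 Feb 23, 2001 + 2h40m = 18:45 Feb 23, 2001.
The downstream gauge peaks: 18:45 Feb 23, 2001 + 10h30m = 05:15 Feb 24, 2001.
The flood warning is issued: 05:15 Feb 24, 2001 + 11h25m = 16:40 Feb 24, 2001.
The crest passes the city: 16:40 Feb 24, 2001 + 5h25m = 22:05 Feb 24, 2001.

22:05 on February 24, 2001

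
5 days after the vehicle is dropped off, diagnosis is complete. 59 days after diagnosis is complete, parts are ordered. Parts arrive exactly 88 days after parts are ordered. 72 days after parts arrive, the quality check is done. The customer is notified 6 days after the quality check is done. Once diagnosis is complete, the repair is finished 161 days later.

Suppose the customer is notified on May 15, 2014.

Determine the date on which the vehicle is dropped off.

Sep 27, 2013

The customer is notified: May 15, 2014.
The quality check is done: May 15, 2014 − 6 days = May 9, 2014.
Parts arrive: May 9, 2014 − 72 days = Feb 26, 2014.
Parts are ordered: Feb 26, 2014 − 88 days = Nov 30, 2013.
Diagnosis is complete: Nov 30, 2013 − 59 days = Oct 2, 2013.
The vehicle is dropped off: Oct 2, 2013 − 5 days = Sep 27, 2013.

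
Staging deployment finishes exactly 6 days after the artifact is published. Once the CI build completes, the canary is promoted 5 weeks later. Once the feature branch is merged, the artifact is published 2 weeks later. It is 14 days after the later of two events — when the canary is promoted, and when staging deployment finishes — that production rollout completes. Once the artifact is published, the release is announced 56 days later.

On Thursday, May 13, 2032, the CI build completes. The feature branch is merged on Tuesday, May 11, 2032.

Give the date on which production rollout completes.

Thursday, July 1, 2032

The CI build completes: May 13, 2032.
The canary is promoted: May 13, 2032 + 5 weeks = Jun 17, 2032.
The feature branch is merged: May 11, 2032.
The artifact is published: May 11, 2032 + 2 weeks = May 25, 2032.
Staging deployment finishes: May 25, 2032 + 6 days = May 31, 2032.
Both prerequisites met — the canary is promoted (Jun 17, 2032), staging deployment finishes (May 31, 2032); the later is Jun 17, 2032.
Production rollout completes: Jun 17, 2032 + 14 days = Jul 1, 2032.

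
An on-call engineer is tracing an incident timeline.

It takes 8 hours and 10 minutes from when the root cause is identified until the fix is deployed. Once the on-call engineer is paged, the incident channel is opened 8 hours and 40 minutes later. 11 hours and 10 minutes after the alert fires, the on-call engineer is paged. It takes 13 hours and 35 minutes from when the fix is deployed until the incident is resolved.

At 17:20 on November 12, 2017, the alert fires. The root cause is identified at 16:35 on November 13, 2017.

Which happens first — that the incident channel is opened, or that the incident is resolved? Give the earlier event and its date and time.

The incident channel is opened — 13:10 on November 13, 2017

The alert fires: 17:20 Nov 12, 2017.
The on-call engineer is paged: 17:20 Nov 12, 2017 + 11h10m = 04:30 Nov 13, 2017.
The incident channel is opened: 04:30 Nov 13, 2017 + 8h40m = 13:10 Nov 13, 2017.
The root cause is identified: 16:35 Nov 13, 2017.
The fix is deployed: 16:35 Nov 13, 2017 + 8h10m = 00:45 Nov 14, 2017.
The incident is resolved: 00:45 Nov 14, 2017 + 13h35m = 14:20 Nov 14, 2017.
Comparing: the incident channel is opened at 13:10 Nov 13, 2017 vs the incident is resolved at 14:20 Nov 14, 2017. Earlier: the incident channel is opened.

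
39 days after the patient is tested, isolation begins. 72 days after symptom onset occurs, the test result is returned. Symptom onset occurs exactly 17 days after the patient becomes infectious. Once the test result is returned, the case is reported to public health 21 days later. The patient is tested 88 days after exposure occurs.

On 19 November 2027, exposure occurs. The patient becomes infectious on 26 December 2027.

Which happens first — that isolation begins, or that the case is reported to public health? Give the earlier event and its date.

Isolation begins — 25 March 2028

Exposure occurs: Nov 19, 2027.
The patient is tested: Nov 19, 2027 + 88 days = Feb 15, 2028.
Isolation begins: Feb 15, 2028 + 39 days = Mar 25, 2028.
The patient becomes infectious: Dec 26, 2027.
Symptom onset occurs: Dec 26, 2027 + 17 days = Jan 12, 2028.
The test result is returned: Jan 12, 2028 + 72 days = Mar 24, 2028.
The case is reported to public health: Mar 24, 2028 + 21 days = Apr 14, 2028.
Comparing: isolation begins on Mar 25, 2028 vs the case is reported to public health on Apr 14, 2028. Earlier: isolation begins.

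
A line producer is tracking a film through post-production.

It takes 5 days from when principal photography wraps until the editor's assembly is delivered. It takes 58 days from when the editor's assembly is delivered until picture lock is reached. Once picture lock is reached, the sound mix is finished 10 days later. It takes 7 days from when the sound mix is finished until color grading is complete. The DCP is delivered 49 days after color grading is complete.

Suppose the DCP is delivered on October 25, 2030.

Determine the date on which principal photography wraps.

The DCP is delivered: Oct 25, 2030.
Color grading is complete: Oct 25, 2030 − 49 days = Sep 6, 2030.
The sound mix is finished: Sep 6, 2030 − 7 days = Aug 30, 2030.
Picture lock is reached: Aug 30, 2030 − 10 days = Aug 20, 2030.
The editor's assembly is delivered: Aug 20, 2030 − 58 days = Jun 23, 2030.
Principal photography wraps: Jun 23, 2030 − 5 days = Jun 18, 2030.

June 18, 2030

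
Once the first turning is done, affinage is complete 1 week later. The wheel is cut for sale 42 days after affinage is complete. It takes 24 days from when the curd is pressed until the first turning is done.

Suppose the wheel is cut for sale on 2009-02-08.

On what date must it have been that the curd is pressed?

The wheel is cut for sale: Feb 8, 2009.
Affinage is complete: Feb 8, 2009 − 42 days = Dec 28, 2008.
The first turning is done: Dec 28, 2008 − 1 week = Dec 21, 2008.
The curd is pressed: Dec 21, 2008 − 24 days = Nov 27, 2008.

2008-11-27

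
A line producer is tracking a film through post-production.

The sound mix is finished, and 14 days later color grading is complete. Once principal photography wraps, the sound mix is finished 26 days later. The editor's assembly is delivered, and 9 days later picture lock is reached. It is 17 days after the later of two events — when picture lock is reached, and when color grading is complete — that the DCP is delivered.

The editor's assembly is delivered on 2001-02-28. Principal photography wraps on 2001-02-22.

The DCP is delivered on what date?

The editor's assembly is delivered: Feb 28, 2001.
Picture lock is reached: Feb 28, 2001 + 9 days = Mar 9, 2001.
Principal photography wraps: Feb 22, 2001.
The sound mix is finished: Feb 22, 2001 + 26 days = Mar 20, 2001.
Color grading is complete: Mar 20, 2001 + 14 days = Apr 3, 2001.
Both prerequisites met — picture lock is reached (Mar 9, 2001), color grading is complete (Apr 3, 2001); the later is Apr 3, 2001.
The DCP is delivered: Apr 3, 2001 + 17 days = Apr 20, 2001.

2001-04-20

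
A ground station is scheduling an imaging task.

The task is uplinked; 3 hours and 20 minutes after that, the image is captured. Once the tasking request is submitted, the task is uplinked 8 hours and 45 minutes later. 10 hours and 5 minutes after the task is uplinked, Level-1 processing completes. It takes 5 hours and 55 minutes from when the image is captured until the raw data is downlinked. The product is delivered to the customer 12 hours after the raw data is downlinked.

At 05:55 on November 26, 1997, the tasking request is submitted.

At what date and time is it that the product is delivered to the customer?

11:55 on November 27, 1997

The tasking request is submitted: 05:55 Nov 26, 1997.
The task is uplinked: 05:55 Nov 26, 1997 + 8h45m = 14:40 Nov 26, 1997.
The image is captured: 14:40 Nov 26, 1997 + 3h20m = 18:00 Nov 26, 1997.
The raw data is downlinked: 18:00 Nov 26, 1997 + 5h55m = 23:55 Nov 26, 1997.
The product is delivered to the customer: 23:55 Nov 26, 1997 + 12h = 11:55 Nov 27, 1997.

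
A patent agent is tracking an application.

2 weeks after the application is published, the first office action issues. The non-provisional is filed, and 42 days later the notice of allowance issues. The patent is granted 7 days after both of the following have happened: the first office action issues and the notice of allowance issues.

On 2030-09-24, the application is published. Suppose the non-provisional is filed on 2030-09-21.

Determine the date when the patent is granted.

2030-11-09

The application is published: Sep 24, 2030.
The first office action issues: Sep 24, 2030 + 2 weeks = Oct 8, 2030.
The non-provisional is filed: Sep 21, 2030.
The notice of allowance issues: Sep 21, 2030 + 42 days = Nov 2, 2030.
Both prerequisites met — the first office action issues (Oct 8, 2030), the notice of allowance issues (Nov 2, 2030); the later is Nov 2, 2030.
The patent is granted: Nov 2, 2030 + 7 days = Nov 9, 2030.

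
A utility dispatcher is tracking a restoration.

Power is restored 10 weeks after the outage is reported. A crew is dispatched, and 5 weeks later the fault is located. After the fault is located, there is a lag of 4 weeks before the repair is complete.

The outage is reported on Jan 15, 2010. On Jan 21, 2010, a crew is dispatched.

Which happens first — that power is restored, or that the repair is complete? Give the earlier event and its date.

The outage is reported: Jan 15, 2010.
Power is restored: Jan 15, 2010 + 10 weeks = Mar 26, 2010.
A crew is dispatched: Jan 21, 2010.
The fault is located: Jan 21, 2010 + 5 weeks = Feb 25, 2010.
The repair is complete: Feb 25, 2010 + 4 weeks = Mar 25, 2010.
Comparing: power is restored on Mar 26, 2010 vs the repair is complete on Mar 25, 2010. Earlier: the repair is complete.

The repair is complete — Mar 25, 2010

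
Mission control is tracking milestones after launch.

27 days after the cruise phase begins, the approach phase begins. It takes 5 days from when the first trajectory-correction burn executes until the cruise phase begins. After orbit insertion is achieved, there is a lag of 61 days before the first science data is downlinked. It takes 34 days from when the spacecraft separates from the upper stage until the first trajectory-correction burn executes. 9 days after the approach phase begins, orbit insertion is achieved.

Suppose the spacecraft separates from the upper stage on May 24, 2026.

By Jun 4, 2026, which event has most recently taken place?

The spacecraft separates from the upper stage

The spacecraft separates from the upper stage: May 24, 2026.
The first trajectory-correction burn executes: May 24, 2026 + 34 days = Jun 27, 2026.
The cruise phase begins: Jun 27, 2026 + 5 days = Jul 2, 2026.
The approach phase begins: Jul 2, 2026 + 27 days = Jul 29, 2026.
Orbit insertion is achieved: Jul 29, 2026 + 9 days = Aug 7, 2026.
The first science data is downlinked: Aug 7, 2026 + 61 days = Oct 7, 2026.
Jun 4, 2026 falls between when the spacecraft separates from the upper stage (May 24, 2026) and when the first trajectory-correction burn executes (Jun 27, 2026).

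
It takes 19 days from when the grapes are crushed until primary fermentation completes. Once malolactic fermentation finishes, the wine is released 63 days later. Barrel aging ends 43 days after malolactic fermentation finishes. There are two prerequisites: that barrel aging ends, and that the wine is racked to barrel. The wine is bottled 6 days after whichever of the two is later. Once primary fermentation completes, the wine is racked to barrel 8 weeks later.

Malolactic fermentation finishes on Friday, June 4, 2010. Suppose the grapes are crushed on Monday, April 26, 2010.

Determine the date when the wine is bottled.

Malolactic fermentation finishes: Jun 4, 2010.
Barrel aging ends: Jun 4, 2010 + 43 days = Jul 17, 2010.
The grapes are crushed: Apr 26, 2010.
Primary fermentation completes: Apr 26, 2010 + 19 days = May 15, 2010.
The wine is racked to barrel: May 15, 2010 + 8 weeks = Jul 10, 2010.
Both prerequisites met — barrel aging ends (Jul 17, 2010), the wine is racked to barrel (Jul 10, 2010); the later is Jul 17, 2010.
The wine is bottled: Jul 17, 2010 + 6 days = Jul 23, 2010.

Friday, July 23, 2010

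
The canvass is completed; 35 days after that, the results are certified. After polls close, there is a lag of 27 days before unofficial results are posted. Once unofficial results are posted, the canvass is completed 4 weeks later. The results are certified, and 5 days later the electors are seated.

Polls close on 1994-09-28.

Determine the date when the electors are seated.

Polls close: Sep 28, 1994.
Unofficial results are posted: Sep 28, 1994 + 27 days = Oct 25, 1994.
The canvass is completed: Oct 25, 1994 + 4 weeks = Nov 22, 1994.
The results are certified: Nov 22, 1994 + 35 days = Dec 27, 1994.
The electors are seated: Dec 27, 1994 + 5 days = Jan 1, 1995.

1995-01-01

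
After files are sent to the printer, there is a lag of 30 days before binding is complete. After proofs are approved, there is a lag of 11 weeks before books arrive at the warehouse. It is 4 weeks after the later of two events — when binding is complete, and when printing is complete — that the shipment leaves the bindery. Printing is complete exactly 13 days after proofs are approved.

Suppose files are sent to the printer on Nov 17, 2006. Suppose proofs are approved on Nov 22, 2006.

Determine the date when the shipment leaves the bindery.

Jan 14, 2007

Files are sent to the printer: Nov 17, 2006.
Binding is complete: Nov 17, 2006 + 30 days = Dec 17, 2006.
Proofs are approved: Nov 22, 2006.
Printing is complete: Nov 22, 2006 + 13 days = Dec 5, 2006.
Both prerequisites met — binding is complete (Dec 17, 2006), printing is complete (Dec 5, 2006); the later is Dec 17, 2006.
The shipment leaves the bindery: Dec 17, 2006 + 4 weeks = Jan 14, 2007.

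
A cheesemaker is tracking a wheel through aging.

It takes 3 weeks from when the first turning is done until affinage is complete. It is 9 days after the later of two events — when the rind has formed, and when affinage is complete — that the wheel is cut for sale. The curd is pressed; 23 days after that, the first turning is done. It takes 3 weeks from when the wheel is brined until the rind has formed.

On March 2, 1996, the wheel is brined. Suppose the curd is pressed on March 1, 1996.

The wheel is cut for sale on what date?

The wheel is brined: Mar 2, 1996.
The rind has formed: Mar 2, 1996 + 3 weeks = Mar 23, 1996.
The curd is pressed: Mar 1, 1996.
The first turning is done: Mar 1, 1996 + 23 days = Mar 24, 1996.
Affinage is complete: Mar 24, 1996 + 3 weeks = Apr 14, 1996.
Both prerequisites met — the rind has formed (Mar 23, 1996), affinage is complete (Apr 14, 1996); the later is Apr 14, 1996.
The wheel is cut for sale: Apr 14, 1996 + 9 days = Apr 23, 1996.

April 23, 1996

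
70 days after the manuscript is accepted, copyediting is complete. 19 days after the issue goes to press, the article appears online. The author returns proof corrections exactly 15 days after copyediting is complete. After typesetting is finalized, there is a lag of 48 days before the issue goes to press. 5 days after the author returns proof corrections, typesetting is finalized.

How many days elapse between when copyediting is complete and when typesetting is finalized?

Causal path: copyediting is complete → the author returns proof corrections → typesetting is finalized.
Total delay along the path: 15 + 5 = 20 days.

20 days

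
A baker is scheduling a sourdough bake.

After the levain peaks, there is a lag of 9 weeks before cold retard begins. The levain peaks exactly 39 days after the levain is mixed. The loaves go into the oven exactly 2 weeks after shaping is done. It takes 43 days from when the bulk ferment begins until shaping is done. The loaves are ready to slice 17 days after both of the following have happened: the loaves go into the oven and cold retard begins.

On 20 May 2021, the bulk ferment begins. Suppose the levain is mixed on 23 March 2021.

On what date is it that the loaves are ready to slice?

2 August 2021

The bulk ferment begins: May 20, 2021.
Shaping is done: May 20, 2021 + 43 days = Jul 2, 2021.
The loaves go into the oven: Jul 2, 2021 + 2 weeks = Jul 16, 2021.
The levain is mixed: Mar 23, 2021.
The levain peaks: Mar 23, 2021 + 39 days = May 1, 2021.
Cold retard begins: May 1, 2021 + 9 weeks = Jul 3, 2021.
Both prerequisites met — the loaves go into the oven (Jul 16, 2021), cold retard begins (Jul 3, 2021); the later is Jul 16, 2021.
The loaves are ready to slice: Jul 16, 2021 + 17 days = Aug 2, 2021.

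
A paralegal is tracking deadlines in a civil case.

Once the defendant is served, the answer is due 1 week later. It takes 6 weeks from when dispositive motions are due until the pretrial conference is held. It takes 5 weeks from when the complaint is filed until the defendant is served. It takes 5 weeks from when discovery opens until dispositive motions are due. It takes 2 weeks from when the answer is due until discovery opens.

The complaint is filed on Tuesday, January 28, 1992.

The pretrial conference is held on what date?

Tuesday, June 9, 1992

The complaint is filed: Jan 28, 1992.
The defendant is served: Jan 28, 1992 + 5 weeks = Mar 3, 1992.
The answer is due: Mar 3, 1992 + 1 week = Mar 10, 1992.
Discovery opens: Mar 10, 1992 + 2 weeks = Mar 24, 1992.
Dispositive motions are due: Mar 24, 1992 + 5 weeks = Apr 28, 1992.
The pretrial conference is held: Apr 28, 1992 + 6 weeks = Jun 9, 1992.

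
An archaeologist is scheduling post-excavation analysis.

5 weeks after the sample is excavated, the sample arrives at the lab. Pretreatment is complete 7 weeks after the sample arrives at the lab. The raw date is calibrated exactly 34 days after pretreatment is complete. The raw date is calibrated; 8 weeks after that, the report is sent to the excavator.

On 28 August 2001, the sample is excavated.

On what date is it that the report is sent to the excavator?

The sample is excavated: Aug 28, 2001.
The sample arrives at the lab: Aug 28, 2001 + 5 weeks = Oct 2, 2001.
Pretreatment is complete: Oct 2, 2001 + 7 weeks = Nov 20, 2001.
The raw date is calibrated: Nov 20, 2001 + 34 days = Dec 24, 2001.
The report is sent to the excavator: Dec 24, 2001 + 8 weeks = Feb 18, 2002.

18 February 2002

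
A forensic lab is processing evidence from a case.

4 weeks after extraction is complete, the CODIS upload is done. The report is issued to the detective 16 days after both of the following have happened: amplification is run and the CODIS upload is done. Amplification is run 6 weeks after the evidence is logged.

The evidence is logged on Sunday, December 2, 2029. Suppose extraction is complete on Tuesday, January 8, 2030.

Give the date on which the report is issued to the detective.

Thursday, February 21, 2030

The evidence is logged: Dec 2, 2029.
Amplification is run: Dec 2, 2029 + 6 weeks = Jan 13, 2030.
Extraction is complete: Jan 8, 2030.
The CODIS upload is done: Jan 8, 2030 + 4 weeks = Feb 5, 2030.
Both prerequisites met — amplification is run (Jan 13, 2030), the CODIS upload is done (Feb 5, 2030); the later is Feb 5, 2030.
The report is issued to the detective: Feb 5, 2030 + 16 days = Feb 21, 2030.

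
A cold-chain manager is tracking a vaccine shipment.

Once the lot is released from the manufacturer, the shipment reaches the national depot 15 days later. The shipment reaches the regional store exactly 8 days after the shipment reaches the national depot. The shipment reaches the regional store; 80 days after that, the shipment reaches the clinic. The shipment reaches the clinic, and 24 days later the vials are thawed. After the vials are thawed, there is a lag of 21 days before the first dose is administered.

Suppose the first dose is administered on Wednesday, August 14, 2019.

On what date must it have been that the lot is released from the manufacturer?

The first dose is administered: Aug 14, 2019.
The vials are thawed: Aug 14, 2019 − 21 days = Jul 24, 2019.
The shipment reaches the clinic: Jul 24, 2019 − 24 days = Jun 30, 2019.
The shipment reaches the regional store: Jun 30, 2019 − 80 days = Apr 11, 2019.
The shipment reaches the national depot: Apr 11, 2019 − 8 days = Apr 3, 2019.
The lot is released from the manufacturer: Apr 3, 2019 − 15 days = Mar 19, 2019.

Tuesday, March 19, 2019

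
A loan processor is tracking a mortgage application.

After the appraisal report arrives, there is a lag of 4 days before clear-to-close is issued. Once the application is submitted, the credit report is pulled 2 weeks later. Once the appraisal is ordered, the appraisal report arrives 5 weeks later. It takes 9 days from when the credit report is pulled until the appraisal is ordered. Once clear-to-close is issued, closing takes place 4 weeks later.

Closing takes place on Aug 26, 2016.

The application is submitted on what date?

Closing takes place: Aug 26, 2016.
Clear-to-close is issued: Aug 26, 2016 − 4 weeks = Jul 29, 2016.
The appraisal report arrives: Jul 29, 2016 − 4 days = Jul 25, 2016.
The appraisal is ordered: Jul 25, 2016 − 5 weeks = Jun 20, 2016.
The credit report is pulled: Jun 20, 2016 − 9 days = Jun 11, 2016.
The application is submitted: Jun 11, 2016 − 2 weeks = May 28, 2016.

May 28, 2016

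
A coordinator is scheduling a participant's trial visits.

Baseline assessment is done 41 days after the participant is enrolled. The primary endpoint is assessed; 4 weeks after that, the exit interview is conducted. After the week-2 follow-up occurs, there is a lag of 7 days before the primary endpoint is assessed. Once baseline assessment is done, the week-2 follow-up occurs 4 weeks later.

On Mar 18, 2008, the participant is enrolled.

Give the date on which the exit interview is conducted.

The participant is enrolled: Mar 18, 2008.
Baseline assessment is done: Mar 18, 2008 + 41 days = Apr 28, 2008.
The week-2 follow-up occurs: Apr 28, 2008 + 4 weeks = May 26, 2008.
The primary endpoint is assessed: May 26, 2008 + 7 days = Jun 2, 2008.
The exit interview is conducted: Jun 2, 2008 + 4 weeks = Jun 30, 2008.

Jun 30, 2008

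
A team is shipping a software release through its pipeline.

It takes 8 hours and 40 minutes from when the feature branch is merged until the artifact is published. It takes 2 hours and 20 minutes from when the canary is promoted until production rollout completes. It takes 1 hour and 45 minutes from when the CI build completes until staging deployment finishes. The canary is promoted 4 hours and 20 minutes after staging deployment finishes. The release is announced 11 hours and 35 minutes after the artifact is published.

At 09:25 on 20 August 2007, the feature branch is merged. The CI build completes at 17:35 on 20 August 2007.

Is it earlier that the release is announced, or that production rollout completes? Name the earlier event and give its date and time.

The feature branch is merged: 09:25 Aug 20, 2007.
The artifact is published: 09:25 Aug 20, 2007 + 8h40m = 18:05 Aug 20, 2007.
The release is announced: 18:05 Aug 20, 2007 + 11h35m = 05:40 Aug 21, 2007.
The CI build completes: 17:35 Aug 20, 2007.
Staging deployment finishes: 17:35 Aug 20, 2007 + 1h45m = 19:20 Aug 20, 2007.
The canary is promoted: 19:20 Aug 20, 2007 + 4h20m = 23:40 Aug 20, 2007.
Production rollout completes: 23:40 Aug 20, 2007 + 2h20m = 02:00 Aug 21, 2007.
Comparing: the release is announced at 05:40 Aug 21, 2007 vs production rollout completes at 02:00 Aug 21, 2007. Earlier: production rollout completes.

Production rollout completes — 02:00 on 21 August 2007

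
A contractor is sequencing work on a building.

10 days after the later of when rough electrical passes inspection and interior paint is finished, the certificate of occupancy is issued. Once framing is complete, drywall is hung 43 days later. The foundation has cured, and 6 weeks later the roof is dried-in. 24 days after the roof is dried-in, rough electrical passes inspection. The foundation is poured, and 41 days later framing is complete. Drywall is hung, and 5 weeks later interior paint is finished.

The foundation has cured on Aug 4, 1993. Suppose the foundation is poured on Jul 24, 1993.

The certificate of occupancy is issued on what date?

Nov 30, 1993

The foundation has cured: Aug 4, 1993.
The roof is dried-in: Aug 4, 1993 + 6 weeks = Sep 15, 1993.
Rough electrical passes inspection: Sep 15, 1993 + 24 days = Oct 9, 1993.
The foundation is poured: Jul 24, 1993.
Framing is complete: Jul 24, 1993 + 41 days = Sep 3, 1993.
Drywall is hung: Sep 3, 1993 + 43 days = Oct 16, 1993.
Interior paint is finished: Oct 16, 1993 + 5 weeks = Nov 20, 1993.
Both prerequisites met — rough electrical passes inspection (Oct 9, 1993), interior paint is finished (Nov 20, 1993); the later is Nov 20, 1993.
The certificate of occupancy is issued: Nov 20, 1993 + 10 days = Nov 30, 1993.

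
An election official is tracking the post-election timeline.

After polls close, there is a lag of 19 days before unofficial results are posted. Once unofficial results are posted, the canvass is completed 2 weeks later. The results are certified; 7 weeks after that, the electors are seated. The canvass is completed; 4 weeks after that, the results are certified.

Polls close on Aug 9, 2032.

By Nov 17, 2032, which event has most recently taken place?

The results are certified

Polls close: Aug 9, 2032.
Unofficial results are posted: Aug 9, 2032 + 19 days = Aug 28, 2032.
The canvass is completed: Aug 28, 2032 + 2 weeks = Sep 11, 2032.
The results are certified: Sep 11, 2032 + 4 weeks = Oct 9, 2032.
The electors are seated: Oct 9, 2032 + 7 weeks = Nov 27, 2032.
Nov 17, 2032 falls between when the results are certified (Oct 9, 2032) and when the electors are seated (Nov 27, 2032).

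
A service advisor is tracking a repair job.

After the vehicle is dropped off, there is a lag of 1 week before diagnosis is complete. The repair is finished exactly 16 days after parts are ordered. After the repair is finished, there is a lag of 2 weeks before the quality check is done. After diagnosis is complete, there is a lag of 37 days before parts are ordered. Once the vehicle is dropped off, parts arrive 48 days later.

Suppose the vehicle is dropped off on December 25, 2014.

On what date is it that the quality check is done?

The vehicle is dropped off: Dec 25, 2014.
Diagnosis is complete: Dec 25, 2014 + 1 week = Jan 1, 2015.
Parts are ordered: Jan 1, 2015 + 37 days = Feb 7, 2015.
The repair is finished: Feb 7, 2015 + 16 days = Feb 23, 2015.
The quality check is done: Feb 23, 2015 + 2 weeks = Mar 9, 2015.

March 9, 2015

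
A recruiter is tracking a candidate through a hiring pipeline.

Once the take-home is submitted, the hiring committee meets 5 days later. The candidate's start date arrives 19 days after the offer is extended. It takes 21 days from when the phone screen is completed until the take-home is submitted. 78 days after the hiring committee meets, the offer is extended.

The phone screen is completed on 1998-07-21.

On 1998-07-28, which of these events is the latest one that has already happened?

The phone screen is completed: Jul 21, 1998.
The take-home is submitted: Jul 21, 1998 + 21 days = Aug 11, 1998.
The hiring committee meets: Aug 11, 1998 + 5 days = Aug 16, 1998.
The offer is extended: Aug 16, 1998 + 78 days = Nov 2, 1998.
The candidate's start date arrives: Nov 2, 1998 + 19 days = Nov 21, 1998.
Jul 28, 1998 falls between when the phone screen is completed (Jul 21, 1998) and when the take-home is submitted (Aug 11, 1998).

The phone screen is completed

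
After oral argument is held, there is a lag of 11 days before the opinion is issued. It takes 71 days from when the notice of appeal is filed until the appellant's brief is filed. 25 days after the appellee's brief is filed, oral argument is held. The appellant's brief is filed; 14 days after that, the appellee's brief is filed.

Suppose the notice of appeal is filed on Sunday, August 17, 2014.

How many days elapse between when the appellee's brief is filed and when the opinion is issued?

36 days

Causal path: the appellee's brief is filed → oral argument is held → the opinion is issued.
Total delay along the path: 25 + 11 = 36 days.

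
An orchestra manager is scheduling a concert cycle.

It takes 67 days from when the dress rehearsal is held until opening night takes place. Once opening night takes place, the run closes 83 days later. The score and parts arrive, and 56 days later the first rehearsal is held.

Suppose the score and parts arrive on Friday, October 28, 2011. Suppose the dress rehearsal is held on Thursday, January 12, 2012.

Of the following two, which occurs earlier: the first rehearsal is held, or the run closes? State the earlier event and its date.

The first rehearsal is held — Friday, December 23, 2011

The score and parts arrive: Oct 28, 2011.
The first rehearsal is held: Oct 28, 2011 + 56 days = Dec 23, 2011.
The dress rehearsal is held: Jan 12, 2012.
Opening night takes place: Jan 12, 2012 + 67 days = Mar 19, 2012.
The run closes: Mar 19, 2012 + 83 days = Jun 10, 2012.
Comparing: the first rehearsal is held on Dec 23, 2011 vs the run closes on Jun 10, 2012. Earlier: the first rehearsal is held.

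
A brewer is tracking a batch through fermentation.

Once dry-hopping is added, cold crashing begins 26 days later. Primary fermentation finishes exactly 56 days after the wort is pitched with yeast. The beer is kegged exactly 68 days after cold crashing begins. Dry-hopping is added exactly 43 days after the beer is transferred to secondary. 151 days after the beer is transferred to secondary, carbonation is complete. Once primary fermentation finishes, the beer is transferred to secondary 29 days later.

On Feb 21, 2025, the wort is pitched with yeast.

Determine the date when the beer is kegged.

The wort is pitched with yeast: Feb 21, 2025.
Primary fermentation finishes: Feb 21, 2025 + 56 days = Apr 18, 2025.
The beer is transferred to secondary: Apr 18, 2025 + 29 days = May 17, 2025.
Dry-hopping is added: May 17, 2025 + 43 days = Jun 29, 2025.
Cold crashing begins: Jun 29, 2025 + 26 days = Jul 25, 2025.
The beer is kegged: Jul 25, 2025 + 68 days = Oct 1, 2025.

Oct 1, 2025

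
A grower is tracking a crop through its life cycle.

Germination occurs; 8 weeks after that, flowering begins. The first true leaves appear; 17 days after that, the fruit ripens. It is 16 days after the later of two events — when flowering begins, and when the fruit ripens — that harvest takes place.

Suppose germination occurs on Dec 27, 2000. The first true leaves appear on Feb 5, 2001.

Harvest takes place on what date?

Germination occurs: Dec 27, 2000.
Flowering begins: Dec 27, 2000 + 8 weeks = Feb 21, 2001.
The first true leaves appear: Feb 5, 2001.
The fruit ripens: Feb 5, 2001 + 17 days = Feb 22, 2001.
Both prerequisites met — flowering begins (Feb 21, 2001), the fruit ripens (Feb 22, 2001); the later is Feb 22, 2001.
Harvest takes place: Feb 22, 2001 + 16 days = Mar 10, 2001.

Mar 10, 2001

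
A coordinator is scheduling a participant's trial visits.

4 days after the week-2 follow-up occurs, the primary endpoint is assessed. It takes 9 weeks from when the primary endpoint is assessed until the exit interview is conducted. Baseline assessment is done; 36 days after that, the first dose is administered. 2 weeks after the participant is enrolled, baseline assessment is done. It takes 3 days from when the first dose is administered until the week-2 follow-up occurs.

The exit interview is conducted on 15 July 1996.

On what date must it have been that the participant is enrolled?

17 March 1996

The exit interview is conducted: Jul 15, 1996.
The primary endpoint is assessed: Jul 15, 1996 − 9 weeks = May 13, 1996.
The week-2 follow-up occurs: May 13, 1996 − 4 days = May 9, 1996.
The first dose is administered: May 9, 1996 − 3 days = May 6, 1996.
Baseline assessment is done: May 6, 1996 − 36 days = Mar 31, 1996.
The participant is enrolled: Mar 31, 1996 − 2 weeks = Mar 17, 1996.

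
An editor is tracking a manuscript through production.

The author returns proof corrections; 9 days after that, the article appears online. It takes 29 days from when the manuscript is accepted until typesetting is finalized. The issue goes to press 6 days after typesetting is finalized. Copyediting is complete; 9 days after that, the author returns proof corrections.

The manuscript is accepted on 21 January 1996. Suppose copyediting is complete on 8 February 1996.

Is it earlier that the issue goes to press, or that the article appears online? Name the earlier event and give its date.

The issue goes to press — 25 February 1996

The manuscript is accepted: Jan 21, 1996.
Typesetting is finalized: Jan 21, 1996 + 29 days = Feb 19, 1996.
The issue goes to press: Feb 19, 1996 + 6 days = Feb 25, 1996.
Copyediting is complete: Feb 8, 1996.
The author returns proof corrections: Feb 8, 1996 + 9 days = Feb 17, 1996.
The article appears online: Feb 17, 1996 + 9 days = Feb 26, 1996.
Comparing: the issue goes to press on Feb 25, 1996 vs the article appears online on Feb 26, 1996. Earlier: the issue goes to press.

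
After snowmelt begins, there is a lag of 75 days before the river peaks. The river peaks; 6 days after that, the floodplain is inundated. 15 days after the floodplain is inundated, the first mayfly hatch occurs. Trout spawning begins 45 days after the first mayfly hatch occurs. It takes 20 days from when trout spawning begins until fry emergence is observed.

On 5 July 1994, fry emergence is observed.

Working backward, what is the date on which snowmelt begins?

25 January 1994

Fry emergence is observed: Jul 5, 1994.
Trout spawning begins: Jul 5, 1994 − 20 days = Jun 15, 1994.
The first mayfly hatch occurs: Jun 15, 1994 − 45 days = May 1, 1994.
The floodplain is inundated: May 1, 1994 − 15 days = Apr 16, 1994.
The river peaks: Apr 16, 1994 − 6 days = Apr 10, 1994.
Snowmelt begins: Apr 10, 1994 − 75 days = Jan 25, 1994.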